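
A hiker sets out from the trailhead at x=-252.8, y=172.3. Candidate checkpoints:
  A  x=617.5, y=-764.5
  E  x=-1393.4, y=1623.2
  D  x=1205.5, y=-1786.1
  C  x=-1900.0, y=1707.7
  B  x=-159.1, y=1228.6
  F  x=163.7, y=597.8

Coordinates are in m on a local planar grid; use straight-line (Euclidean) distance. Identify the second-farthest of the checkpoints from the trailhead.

Distances from the trailhead (x=-252.8, y=172.3):
D: 2441.7 m
C: 2251.8 m
E: 1845.6 m
A: 1278.7 m
B: 1060.4 m
F: 595.4 m
The second-farthest is C at 2251.8 m.

C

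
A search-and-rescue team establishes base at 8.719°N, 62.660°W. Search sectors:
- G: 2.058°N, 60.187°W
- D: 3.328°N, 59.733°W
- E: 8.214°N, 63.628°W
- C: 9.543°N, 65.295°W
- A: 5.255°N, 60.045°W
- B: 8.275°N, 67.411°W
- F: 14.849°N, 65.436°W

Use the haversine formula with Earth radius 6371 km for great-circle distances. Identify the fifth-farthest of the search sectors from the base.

A

Distance to each, sorted:
G: 789.6 km
F: 745.5 km
D: 681.2 km
B: 524.8 km
A: 481.3 km
C: 303.4 km
E: 120.4 km
The fifth-farthest is A at 481.3 km.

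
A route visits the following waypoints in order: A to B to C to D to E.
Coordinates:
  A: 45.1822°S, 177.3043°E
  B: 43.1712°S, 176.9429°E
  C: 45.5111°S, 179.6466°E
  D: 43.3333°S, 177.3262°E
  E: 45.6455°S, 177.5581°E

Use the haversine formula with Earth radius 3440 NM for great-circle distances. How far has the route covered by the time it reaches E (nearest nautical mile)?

Leg distances:
A→B: 121.7 NM  (cumulative 121.7 NM)
B→C: 182.2 NM  (cumulative 304.0 NM)
C→D: 164.3 NM  (cumulative 468.3 NM)
D→E: 139.2 NM  (cumulative 607.4 NM)
Cumulative distance at E ≈ 607 NM.

607 NM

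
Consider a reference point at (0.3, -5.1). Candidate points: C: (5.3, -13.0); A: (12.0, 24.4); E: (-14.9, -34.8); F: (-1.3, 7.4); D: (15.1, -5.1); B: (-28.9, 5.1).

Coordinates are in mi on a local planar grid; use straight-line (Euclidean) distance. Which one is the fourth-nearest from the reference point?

B

Distances from the reference point ((0.3, -5.1)):
C: 9.3 mi
F: 12.6 mi
D: 14.8 mi
B: 30.9 mi
A: 31.7 mi
E: 33.4 mi
The fourth-nearest is B at 30.9 mi.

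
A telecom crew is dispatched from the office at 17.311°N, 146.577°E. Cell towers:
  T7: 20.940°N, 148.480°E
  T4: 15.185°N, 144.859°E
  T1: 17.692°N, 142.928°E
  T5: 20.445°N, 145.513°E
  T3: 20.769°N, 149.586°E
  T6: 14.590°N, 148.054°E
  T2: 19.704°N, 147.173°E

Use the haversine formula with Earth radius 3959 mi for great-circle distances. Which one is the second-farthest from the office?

Distances from the office (17.311°N, 146.577°E):
T3: 309.4 mi
T7: 279.8 mi
T1: 241.9 mi
T5: 227.4 mi
T6: 212.1 mi
T4: 185.9 mi
T2: 169.9 mi
The second-farthest is T7 at 279.8 mi.

T7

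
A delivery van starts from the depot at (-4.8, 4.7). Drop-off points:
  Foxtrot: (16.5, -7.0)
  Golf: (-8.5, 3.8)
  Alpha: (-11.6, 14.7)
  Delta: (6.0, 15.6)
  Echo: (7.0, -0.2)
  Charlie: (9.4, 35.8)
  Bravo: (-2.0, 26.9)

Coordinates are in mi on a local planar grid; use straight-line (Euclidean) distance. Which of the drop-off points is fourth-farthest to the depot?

Distances from the depot ((-4.8, 4.7)):
Charlie: 34.2 mi
Foxtrot: 24.3 mi
Bravo: 22.4 mi
Delta: 15.3 mi
Echo: 12.8 mi
Alpha: 12.1 mi
Golf: 3.8 mi
The fourth-farthest is Delta at 15.3 mi.

Delta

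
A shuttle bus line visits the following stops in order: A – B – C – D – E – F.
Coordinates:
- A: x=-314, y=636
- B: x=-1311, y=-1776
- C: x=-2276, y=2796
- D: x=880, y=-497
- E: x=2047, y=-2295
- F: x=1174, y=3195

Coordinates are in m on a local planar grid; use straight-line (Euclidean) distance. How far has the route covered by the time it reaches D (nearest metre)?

Leg distances:
A→B: 2609.9 m  (cumulative 2609.9 m)
B→C: 4672.7 m  (cumulative 7282.7 m)
C→D: 4561.2 m  (cumulative 11843.8 m)
Cumulative distance at D ≈ 11844 m.

11844 m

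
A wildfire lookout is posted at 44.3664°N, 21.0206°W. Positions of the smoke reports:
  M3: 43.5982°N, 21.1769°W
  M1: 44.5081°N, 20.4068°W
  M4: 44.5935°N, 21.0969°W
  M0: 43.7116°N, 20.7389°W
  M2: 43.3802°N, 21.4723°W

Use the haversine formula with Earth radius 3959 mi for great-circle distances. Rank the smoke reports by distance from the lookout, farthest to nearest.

M2, M3, M0, M1, M4

Distances from the lookout:
M2 43.3802°N, 21.4723°W: 71.8 mi
M3 43.5982°N, 21.1769°W: 53.6 mi
M0 43.7116°N, 20.7389°W: 47.4 mi
M1 44.5081°N, 20.4068°W: 31.8 mi
M4 44.5935°N, 21.0969°W: 16.1 mi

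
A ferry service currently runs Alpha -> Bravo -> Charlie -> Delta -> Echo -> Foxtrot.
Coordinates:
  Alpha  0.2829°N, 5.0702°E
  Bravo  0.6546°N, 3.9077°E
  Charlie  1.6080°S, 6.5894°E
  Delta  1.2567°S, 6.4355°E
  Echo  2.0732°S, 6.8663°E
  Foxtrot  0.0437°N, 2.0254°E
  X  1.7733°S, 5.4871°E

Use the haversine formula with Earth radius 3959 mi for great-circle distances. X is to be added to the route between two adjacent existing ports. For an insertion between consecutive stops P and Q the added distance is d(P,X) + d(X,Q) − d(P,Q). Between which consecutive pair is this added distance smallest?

between Echo and Foxtrot

Added distance for inserting X between each consecutive pair:
Alpha–Bravo: 260.8 mi
Bravo–Charlie: 34.7 mi
Charlie–Delta: 125.1 mi
Delta–Echo: 108.3 mi
Echo–Foxtrot: 2.6 mi
Smallest added distance is 2.6 mi, inserting between Echo and Foxtrot.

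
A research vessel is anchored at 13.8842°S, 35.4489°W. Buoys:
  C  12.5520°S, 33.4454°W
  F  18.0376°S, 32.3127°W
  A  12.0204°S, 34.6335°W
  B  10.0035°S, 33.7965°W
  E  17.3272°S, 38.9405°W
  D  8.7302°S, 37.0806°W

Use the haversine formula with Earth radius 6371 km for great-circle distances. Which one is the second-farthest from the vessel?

F

Distances from the vessel (13.8842°S, 35.4489°W):
D: 600.1 km
F: 570.7 km
E: 535.1 km
B: 467.4 km
C: 262.6 km
A: 225.3 km
The second-farthest is F at 570.7 km.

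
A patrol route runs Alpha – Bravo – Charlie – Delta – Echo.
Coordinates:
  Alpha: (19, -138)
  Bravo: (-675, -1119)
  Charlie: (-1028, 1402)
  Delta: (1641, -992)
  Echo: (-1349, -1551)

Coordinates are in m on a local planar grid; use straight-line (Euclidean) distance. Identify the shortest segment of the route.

Leg distances:
Alpha→Bravo: 1201.7 m
Bravo→Charlie: 2545.6 m
Charlie→Delta: 3585.4 m
Delta→Echo: 3041.8 m
The shortest leg is Alpha–Bravo at 1201.7 m.

Alpha–Bravo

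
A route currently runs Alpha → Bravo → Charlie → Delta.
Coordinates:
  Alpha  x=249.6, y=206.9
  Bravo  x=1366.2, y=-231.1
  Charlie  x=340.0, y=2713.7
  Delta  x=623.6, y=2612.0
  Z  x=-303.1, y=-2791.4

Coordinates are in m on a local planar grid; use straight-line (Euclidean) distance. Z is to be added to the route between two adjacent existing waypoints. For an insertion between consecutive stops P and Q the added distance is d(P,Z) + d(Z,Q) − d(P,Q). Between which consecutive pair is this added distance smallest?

between Alpha and Bravo

Added distance for inserting Z between each consecutive pair:
Alpha–Bravo: 4905.8 m
Bravo–Charlie: 5480.5 m
Charlie–Delta: 10723.5 m
Smallest added distance is 4905.8 m, inserting between Alpha and Bravo.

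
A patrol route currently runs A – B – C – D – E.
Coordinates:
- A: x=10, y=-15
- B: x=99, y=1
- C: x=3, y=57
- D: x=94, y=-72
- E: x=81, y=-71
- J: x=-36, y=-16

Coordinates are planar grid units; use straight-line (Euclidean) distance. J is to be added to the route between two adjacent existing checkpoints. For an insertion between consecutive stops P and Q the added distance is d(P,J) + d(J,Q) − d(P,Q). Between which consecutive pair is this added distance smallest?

between C and D

Added distance for inserting J between each consecutive pair:
A–B: 91.7
B–C: 107.7
C–D: 66.4
D–E: 257.8
Smallest added distance is 66.4, inserting between C and D.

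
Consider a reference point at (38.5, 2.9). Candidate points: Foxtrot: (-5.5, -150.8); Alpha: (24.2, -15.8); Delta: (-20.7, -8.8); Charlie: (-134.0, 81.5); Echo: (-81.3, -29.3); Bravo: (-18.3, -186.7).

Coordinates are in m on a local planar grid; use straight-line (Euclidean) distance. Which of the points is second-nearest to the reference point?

Distance to each, sorted:
Alpha: 23.5 m
Delta: 60.3 m
Echo: 124.1 m
Foxtrot: 159.9 m
Charlie: 189.6 m
Bravo: 197.9 m
The second-nearest is Delta at 60.3 m.

Delta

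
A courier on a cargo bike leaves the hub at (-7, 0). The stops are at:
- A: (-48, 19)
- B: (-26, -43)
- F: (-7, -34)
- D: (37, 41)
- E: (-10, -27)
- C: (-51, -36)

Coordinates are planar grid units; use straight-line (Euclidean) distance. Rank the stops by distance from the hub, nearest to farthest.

Distances from the hub:
E (-10, -27): 27.2
F (-7, -34): 34.0
A (-48, 19): 45.2
B (-26, -43): 47.0
C (-51, -36): 56.9
D (37, 41): 60.1

E, F, A, B, C, D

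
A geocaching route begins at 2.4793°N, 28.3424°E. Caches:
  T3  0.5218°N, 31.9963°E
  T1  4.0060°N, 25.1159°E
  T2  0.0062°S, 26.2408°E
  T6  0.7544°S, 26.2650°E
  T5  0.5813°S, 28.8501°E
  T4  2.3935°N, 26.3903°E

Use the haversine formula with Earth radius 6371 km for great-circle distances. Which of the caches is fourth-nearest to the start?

Distances from the start (2.4793°N, 28.3424°E):
T4: 217.1 km
T5: 345.0 km
T2: 361.9 km
T1: 396.4 km
T6: 427.3 km
T3: 460.8 km
The fourth-nearest is T1 at 396.4 km.

T1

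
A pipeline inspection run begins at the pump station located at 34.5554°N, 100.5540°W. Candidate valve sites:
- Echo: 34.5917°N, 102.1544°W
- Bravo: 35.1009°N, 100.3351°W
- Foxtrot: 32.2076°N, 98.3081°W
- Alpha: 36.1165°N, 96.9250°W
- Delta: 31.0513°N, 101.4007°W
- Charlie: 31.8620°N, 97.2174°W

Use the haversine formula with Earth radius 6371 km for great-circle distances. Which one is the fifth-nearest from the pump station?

Delta

Distance to each, sorted:
Bravo: 63.9 km
Echo: 146.6 km
Foxtrot: 334.1 km
Alpha: 372.1 km
Delta: 397.6 km
Charlie: 431.3 km
The fifth-nearest is Delta at 397.6 km.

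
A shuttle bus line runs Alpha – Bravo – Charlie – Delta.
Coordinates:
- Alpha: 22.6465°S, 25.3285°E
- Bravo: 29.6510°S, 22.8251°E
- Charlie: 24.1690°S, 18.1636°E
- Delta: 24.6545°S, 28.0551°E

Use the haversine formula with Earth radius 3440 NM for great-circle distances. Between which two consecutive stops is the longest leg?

Charlie–Delta

Leg distances:
Alpha→Bravo: 441.6 NM
Bravo→Charlie: 412.9 NM
Charlie→Delta: 541.5 NM
The longest leg is Charlie–Delta at 541.5 NM.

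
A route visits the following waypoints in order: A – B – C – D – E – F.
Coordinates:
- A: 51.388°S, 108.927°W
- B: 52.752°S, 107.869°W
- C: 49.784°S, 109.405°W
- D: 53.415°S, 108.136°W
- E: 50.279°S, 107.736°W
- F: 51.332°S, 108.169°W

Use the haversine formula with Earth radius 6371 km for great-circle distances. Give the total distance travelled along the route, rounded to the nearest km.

Leg distances:
A→B: 168.0 km  (cumulative 168.0 km)
B→C: 346.9 km  (cumulative 514.9 km)
C→D: 413.1 km  (cumulative 928.0 km)
D→E: 349.8 km  (cumulative 1277.8 km)
E→F: 121.0 km  (cumulative 1398.8 km)
Total route length ≈ 1399 km.

1399 km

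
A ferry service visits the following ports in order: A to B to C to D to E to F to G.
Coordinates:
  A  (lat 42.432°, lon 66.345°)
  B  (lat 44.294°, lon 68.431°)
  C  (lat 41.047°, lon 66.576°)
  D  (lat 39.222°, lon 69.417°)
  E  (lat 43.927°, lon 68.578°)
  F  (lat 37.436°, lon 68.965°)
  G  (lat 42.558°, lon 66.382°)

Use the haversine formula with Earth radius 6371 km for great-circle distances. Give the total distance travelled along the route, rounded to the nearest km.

2835 km

Leg distances:
A→B: 267.0 km  (cumulative 267.0 km)
B→C: 391.6 km  (cumulative 658.6 km)
C→D: 315.4 km  (cumulative 974.0 km)
D→E: 527.8 km  (cumulative 1501.8 km)
E→F: 722.5 km  (cumulative 2224.3 km)
F→G: 610.5 km  (cumulative 2834.8 km)
Total route length ≈ 2835 km.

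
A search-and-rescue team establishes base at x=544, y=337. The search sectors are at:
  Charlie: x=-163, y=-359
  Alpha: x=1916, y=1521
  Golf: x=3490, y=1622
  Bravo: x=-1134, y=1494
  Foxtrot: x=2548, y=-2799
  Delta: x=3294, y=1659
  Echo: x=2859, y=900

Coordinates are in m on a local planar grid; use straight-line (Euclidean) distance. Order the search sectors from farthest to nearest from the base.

Distances from the base:
Foxtrot x=2548, y=-2799: 3721.6 m
Golf x=3490, y=1622: 3214.1 m
Delta x=3294, y=1659: 3051.3 m
Echo x=2859, y=900: 2382.5 m
Bravo x=-1134, y=1494: 2038.2 m
Alpha x=1916, y=1521: 1812.2 m
Charlie x=-163, y=-359: 992.1 m

Foxtrot, Golf, Delta, Echo, Bravo, Alpha, Charlie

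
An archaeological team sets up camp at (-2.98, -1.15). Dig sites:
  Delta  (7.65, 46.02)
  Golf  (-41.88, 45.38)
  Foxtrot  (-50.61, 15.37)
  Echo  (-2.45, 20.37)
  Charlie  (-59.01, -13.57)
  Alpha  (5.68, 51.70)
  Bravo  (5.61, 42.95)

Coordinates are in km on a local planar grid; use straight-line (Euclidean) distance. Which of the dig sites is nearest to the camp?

Echo

Distances from the camp ((-2.98, -1.15)):
Echo: 21.5 km
Bravo: 44.9 km
Delta: 48.4 km
Foxtrot: 50.4 km
Alpha: 53.6 km
Charlie: 57.4 km
Golf: 60.6 km
The nearest is Echo at 21.5 km.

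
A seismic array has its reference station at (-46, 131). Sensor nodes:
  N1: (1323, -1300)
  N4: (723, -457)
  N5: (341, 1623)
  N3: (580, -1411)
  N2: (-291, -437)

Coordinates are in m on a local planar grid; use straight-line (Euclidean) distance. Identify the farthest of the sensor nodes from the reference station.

Distance to each, sorted:
N1: 1980.4 m
N3: 1664.2 m
N5: 1541.4 m
N4: 968.0 m
N2: 618.6 m
The farthest is N1 at 1980.4 m.

N1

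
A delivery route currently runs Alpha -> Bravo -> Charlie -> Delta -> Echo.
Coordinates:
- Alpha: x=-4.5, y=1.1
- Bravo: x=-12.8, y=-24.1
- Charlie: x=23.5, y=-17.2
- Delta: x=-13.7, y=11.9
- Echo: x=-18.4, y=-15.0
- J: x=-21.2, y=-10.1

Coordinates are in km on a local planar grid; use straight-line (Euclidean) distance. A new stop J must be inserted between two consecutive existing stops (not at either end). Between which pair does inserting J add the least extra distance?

between Delta and Echo

Added distance for inserting J between each consecutive pair:
Alpha–Bravo: 9.9 km
Bravo–Charlie: 24.6 km
Charlie–Delta: 21.3 km
Delta–Echo: 1.6 km
Smallest added distance is 1.6 km, inserting between Delta and Echo.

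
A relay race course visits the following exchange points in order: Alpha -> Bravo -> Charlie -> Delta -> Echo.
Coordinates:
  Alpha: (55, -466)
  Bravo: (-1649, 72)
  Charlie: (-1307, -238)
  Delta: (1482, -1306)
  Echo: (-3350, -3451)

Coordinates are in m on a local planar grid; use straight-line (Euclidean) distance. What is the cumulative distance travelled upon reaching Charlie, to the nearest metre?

Leg distances:
Alpha→Bravo: 1786.9 m  (cumulative 1786.9 m)
Bravo→Charlie: 461.6 m  (cumulative 2248.5 m)
Cumulative distance at Charlie ≈ 2249 m.

2249 m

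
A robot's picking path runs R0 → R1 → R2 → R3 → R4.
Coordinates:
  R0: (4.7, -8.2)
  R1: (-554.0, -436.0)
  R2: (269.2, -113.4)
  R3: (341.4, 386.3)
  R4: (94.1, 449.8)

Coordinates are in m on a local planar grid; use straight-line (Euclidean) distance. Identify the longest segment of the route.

Leg distances:
R0→R1: 703.7 m
R1→R2: 884.2 m
R2→R3: 504.9 m
R3→R4: 255.3 m
The longest leg is R1–R2 at 884.2 m.

R1–R2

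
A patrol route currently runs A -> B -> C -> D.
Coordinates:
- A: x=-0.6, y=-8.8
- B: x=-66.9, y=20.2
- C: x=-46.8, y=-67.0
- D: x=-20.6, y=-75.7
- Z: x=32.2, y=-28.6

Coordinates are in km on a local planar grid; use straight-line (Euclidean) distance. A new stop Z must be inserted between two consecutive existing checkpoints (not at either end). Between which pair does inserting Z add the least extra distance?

Added distance for inserting Z between each consecutive pair:
A–B: 76.4 km
B–C: 108.8 km
C–D: 131.0 km
Smallest added distance is 76.4 km, inserting between A and B.

between A and B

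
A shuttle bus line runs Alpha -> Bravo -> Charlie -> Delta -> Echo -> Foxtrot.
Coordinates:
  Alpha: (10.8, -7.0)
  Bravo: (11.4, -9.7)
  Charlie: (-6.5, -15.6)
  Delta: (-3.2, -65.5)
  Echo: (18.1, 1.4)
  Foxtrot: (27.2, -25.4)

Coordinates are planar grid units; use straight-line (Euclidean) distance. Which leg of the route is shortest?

Leg distances:
Alpha→Bravo: 2.8
Bravo→Charlie: 18.8
Charlie→Delta: 50.0
Delta→Echo: 70.2
Echo→Foxtrot: 28.3
The shortest leg is Alpha–Bravo at 2.8.

Alpha–Bravo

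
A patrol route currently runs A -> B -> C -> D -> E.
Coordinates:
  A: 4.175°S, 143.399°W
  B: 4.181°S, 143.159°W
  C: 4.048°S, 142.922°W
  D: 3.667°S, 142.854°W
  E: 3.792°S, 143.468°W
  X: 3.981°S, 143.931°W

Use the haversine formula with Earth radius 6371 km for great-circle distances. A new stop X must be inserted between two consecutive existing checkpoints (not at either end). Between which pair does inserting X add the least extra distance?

Added distance for inserting X between each consecutive pair:
A–B: 124.7 km
B–C: 170.5 km
C–D: 193.6 km
D–E: 110.5 km
Smallest added distance is 110.5 km, inserting between D and E.

between D and E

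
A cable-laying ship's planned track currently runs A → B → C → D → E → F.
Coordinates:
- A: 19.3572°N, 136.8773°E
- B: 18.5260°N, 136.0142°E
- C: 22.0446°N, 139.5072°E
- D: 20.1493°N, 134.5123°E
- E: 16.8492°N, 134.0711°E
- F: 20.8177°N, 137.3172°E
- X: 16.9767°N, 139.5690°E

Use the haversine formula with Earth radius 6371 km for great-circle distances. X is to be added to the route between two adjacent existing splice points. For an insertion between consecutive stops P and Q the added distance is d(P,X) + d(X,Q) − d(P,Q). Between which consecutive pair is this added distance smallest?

between B and C

Added distance for inserting X between each consecutive pair:
A–B: 672.9 km
B–C: 443.0 km
C–D: 643.3 km
D–E: 854.3 km
E–F: 515.4 km
Smallest added distance is 443.0 km, inserting between B and C.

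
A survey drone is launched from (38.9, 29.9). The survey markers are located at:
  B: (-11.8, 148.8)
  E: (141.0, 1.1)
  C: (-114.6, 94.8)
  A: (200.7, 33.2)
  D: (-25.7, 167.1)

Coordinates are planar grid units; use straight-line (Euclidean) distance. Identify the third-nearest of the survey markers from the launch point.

D

Distance to each, sorted:
E: 106.1
B: 129.3
D: 151.6
A: 161.8
C: 166.7
The third-nearest is D at 151.6.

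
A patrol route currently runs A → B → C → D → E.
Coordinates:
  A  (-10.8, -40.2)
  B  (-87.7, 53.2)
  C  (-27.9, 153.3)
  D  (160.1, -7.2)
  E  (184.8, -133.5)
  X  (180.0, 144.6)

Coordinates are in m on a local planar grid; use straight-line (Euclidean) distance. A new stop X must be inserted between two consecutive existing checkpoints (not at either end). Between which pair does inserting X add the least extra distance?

Added distance for inserting X between each consecutive pair:
A–B: 427.5 m
B–C: 374.4 m
C–D: 114.0 m
D–E: 302.5 m
Smallest added distance is 114.0 m, inserting between C and D.

between C and D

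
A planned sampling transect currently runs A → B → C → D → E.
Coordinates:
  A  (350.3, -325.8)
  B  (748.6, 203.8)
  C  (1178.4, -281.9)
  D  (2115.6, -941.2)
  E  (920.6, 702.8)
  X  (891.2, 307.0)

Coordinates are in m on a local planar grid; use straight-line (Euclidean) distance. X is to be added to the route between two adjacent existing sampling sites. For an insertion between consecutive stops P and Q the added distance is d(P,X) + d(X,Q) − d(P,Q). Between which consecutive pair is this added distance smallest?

Added distance for inserting X between each consecutive pair:
A–B: 345.8 m
B–C: 182.7 m
C–D: 1257.8 m
D–E: 112.9 m
Smallest added distance is 112.9 m, inserting between D and E.

between D and E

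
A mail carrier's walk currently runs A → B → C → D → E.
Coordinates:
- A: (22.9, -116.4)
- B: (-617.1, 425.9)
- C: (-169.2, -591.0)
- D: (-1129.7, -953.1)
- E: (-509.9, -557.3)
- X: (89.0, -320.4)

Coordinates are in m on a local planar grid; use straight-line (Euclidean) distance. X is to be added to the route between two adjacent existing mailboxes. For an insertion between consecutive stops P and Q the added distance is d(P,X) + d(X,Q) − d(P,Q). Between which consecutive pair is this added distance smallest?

between B and C

Added distance for inserting X between each consecutive pair:
A–B: 403.0 m
B–C: 290.2 m
C–D: 720.7 m
D–E: 1281.8 m
Smallest added distance is 290.2 m, inserting between B and C.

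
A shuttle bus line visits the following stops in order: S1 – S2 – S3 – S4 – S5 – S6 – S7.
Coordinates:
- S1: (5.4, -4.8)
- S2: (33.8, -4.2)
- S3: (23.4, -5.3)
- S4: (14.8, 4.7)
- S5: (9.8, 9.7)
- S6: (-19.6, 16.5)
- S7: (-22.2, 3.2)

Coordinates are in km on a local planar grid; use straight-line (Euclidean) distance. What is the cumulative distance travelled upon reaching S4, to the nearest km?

Leg distances:
S1→S2: 28.4 km  (cumulative 28.4 km)
S2→S3: 10.5 km  (cumulative 38.9 km)
S3→S4: 13.2 km  (cumulative 52.1 km)
Cumulative distance at S4 ≈ 52 km.

52 km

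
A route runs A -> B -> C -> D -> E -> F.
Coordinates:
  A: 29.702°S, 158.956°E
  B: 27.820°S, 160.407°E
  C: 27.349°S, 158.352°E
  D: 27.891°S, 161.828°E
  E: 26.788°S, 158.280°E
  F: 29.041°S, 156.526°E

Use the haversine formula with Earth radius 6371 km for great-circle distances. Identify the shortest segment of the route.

B–C

Leg distances:
A→B: 252.6 km
B→C: 209.2 km
C→D: 347.7 km
D→E: 371.3 km
E→F: 304.1 km
The shortest leg is B–C at 209.2 km.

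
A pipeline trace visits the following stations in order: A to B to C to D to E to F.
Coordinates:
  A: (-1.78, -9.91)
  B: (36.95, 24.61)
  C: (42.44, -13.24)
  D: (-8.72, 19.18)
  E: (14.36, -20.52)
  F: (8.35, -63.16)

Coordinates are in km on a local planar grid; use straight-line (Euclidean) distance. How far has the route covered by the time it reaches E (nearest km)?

Leg distances:
A→B: 51.9 km  (cumulative 51.9 km)
B→C: 38.2 km  (cumulative 90.1 km)
C→D: 60.6 km  (cumulative 150.7 km)
D→E: 45.9 km  (cumulative 196.6 km)
Cumulative distance at E ≈ 197 km.

197 km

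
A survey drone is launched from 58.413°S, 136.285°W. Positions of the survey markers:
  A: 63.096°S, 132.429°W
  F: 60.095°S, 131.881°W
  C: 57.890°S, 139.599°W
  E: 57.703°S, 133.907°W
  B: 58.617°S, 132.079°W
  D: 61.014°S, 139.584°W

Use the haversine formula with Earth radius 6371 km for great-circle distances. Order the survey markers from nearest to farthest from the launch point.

E, C, B, F, D, A

Distance from the launch point at 58.413°S, 136.285°W to each:
E 57.703°S, 133.907°W: 160.6 km
C 57.890°S, 139.599°W: 202.9 km
B 58.617°S, 132.079°W: 245.3 km
F 60.095°S, 131.881°W: 312.4 km
D 61.014°S, 139.584°W: 343.2 km
A 63.096°S, 132.429°W: 561.0 km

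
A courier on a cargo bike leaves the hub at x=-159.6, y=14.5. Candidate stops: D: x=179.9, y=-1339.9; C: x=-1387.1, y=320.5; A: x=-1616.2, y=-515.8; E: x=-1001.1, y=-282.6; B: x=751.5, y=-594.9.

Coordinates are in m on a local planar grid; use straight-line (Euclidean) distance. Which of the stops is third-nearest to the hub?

Distances from the hub (x=-159.6, y=14.5):
E: 892.4 m
B: 1096.1 m
C: 1265.1 m
D: 1396.3 m
A: 1550.1 m
The third-nearest is C at 1265.1 m.

C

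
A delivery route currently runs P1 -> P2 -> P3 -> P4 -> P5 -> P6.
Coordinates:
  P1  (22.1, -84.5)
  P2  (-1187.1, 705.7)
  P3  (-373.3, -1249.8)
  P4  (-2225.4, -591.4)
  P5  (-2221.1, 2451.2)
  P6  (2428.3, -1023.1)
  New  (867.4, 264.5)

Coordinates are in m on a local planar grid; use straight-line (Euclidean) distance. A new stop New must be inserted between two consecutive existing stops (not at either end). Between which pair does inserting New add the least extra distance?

Added distance for inserting New between each consecutive pair:
P1–P2: 1571.4 m
P2–P3: 1940.9 m
P3–P4: 3201.1 m
P4–P5: 3950.7 m
P5–P6: 3.6 m
Smallest added distance is 3.6 m, inserting between P5 and P6.

between P5 and P6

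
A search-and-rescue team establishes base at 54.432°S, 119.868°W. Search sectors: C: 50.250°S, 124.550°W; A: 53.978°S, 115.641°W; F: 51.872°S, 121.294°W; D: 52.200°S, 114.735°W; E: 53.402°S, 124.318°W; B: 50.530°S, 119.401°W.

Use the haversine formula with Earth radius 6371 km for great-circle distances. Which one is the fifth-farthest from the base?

Distances from the base (54.432°S, 119.868°W):
C: 563.1 km
B: 435.0 km
D: 421.6 km
E: 313.1 km
F: 300.1 km
A: 279.5 km
The fifth-farthest is F at 300.1 km.

F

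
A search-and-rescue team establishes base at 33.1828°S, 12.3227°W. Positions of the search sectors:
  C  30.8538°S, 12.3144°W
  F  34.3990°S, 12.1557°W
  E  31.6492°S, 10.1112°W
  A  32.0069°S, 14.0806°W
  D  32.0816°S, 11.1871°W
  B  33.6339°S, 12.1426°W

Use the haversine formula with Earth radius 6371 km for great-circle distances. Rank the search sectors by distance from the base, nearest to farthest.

Distances from the base:
B 33.6339°S, 12.1426°W: 52.9 km
F 34.3990°S, 12.1557°W: 136.1 km
D 32.0816°S, 11.1871°W: 162.2 km
A 32.0069°S, 14.0806°W: 210.3 km
C 30.8538°S, 12.3144°W: 259.0 km
E 31.6492°S, 10.1112°W: 268.6 km

B, F, D, A, C, E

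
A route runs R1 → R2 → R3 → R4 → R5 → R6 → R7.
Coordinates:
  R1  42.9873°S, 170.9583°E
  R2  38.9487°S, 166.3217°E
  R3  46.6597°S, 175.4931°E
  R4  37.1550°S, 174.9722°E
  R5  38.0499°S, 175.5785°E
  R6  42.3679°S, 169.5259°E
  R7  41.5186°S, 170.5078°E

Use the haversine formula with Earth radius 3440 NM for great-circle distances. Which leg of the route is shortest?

R4–R5

Leg distances:
R1→R2: 320.8 NM
R2→R3: 613.6 NM
R3→R4: 571.1 NM
R4→R5: 61.0 NM
R5→R6: 379.6 NM
R6→R7: 67.3 NM
The shortest leg is R4–R5 at 61.0 NM.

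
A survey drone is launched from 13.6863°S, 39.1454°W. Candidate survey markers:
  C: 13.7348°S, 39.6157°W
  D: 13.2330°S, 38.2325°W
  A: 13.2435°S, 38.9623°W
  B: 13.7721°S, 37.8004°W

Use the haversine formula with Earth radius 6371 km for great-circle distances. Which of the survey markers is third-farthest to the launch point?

A

Distance to each, sorted:
B: 145.6 km
D: 110.8 km
A: 53.1 km
C: 51.1 km
The third-farthest is A at 53.1 km.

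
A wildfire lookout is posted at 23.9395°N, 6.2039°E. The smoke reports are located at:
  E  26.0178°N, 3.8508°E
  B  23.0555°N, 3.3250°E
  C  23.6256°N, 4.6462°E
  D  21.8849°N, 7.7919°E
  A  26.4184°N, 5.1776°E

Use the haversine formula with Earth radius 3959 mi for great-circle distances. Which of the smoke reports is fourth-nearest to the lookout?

Distance to each, sorted:
C: 100.9 mi
D: 174.3 mi
A: 182.9 mi
B: 192.4 mi
E: 205.8 mi
The fourth-nearest is B at 192.4 mi.

B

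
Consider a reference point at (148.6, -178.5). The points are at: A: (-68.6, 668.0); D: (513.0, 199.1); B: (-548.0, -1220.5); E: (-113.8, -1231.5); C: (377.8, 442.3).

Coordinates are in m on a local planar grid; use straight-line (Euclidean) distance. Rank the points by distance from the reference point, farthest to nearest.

Computing each straight-line distance from (148.6, -178.5):
B (-548.0, -1220.5): 1253.4 m
E (-113.8, -1231.5): 1085.2 m
A (-68.6, 668.0): 873.9 m
C (377.8, 442.3): 661.8 m
D (513.0, 199.1): 524.8 m

B, E, A, C, D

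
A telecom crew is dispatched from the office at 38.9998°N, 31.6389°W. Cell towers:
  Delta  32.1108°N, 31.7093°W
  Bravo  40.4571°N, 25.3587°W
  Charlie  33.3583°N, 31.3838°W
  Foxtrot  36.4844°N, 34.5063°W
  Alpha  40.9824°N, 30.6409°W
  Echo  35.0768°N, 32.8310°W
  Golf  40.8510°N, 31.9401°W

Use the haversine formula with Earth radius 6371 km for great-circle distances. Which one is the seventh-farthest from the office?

Distances from the office (38.9998°N, 31.6389°W):
Delta: 766.0 km
Charlie: 627.7 km
Bravo: 560.8 km
Echo: 448.9 km
Foxtrot: 376.5 km
Alpha: 236.3 km
Golf: 207.4 km
The seventh-farthest is Golf at 207.4 km.

Golf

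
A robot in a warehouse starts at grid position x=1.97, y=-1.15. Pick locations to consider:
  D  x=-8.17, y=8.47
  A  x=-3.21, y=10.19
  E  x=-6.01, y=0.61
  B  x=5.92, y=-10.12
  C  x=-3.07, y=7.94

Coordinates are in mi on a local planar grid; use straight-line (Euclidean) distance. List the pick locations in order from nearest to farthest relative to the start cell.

E, B, C, A, D

Computing each straight-line distance from x=1.97, y=-1.15:
E x=-6.01, y=0.61: 8.2 mi
B x=5.92, y=-10.12: 9.8 mi
C x=-3.07, y=7.94: 10.4 mi
A x=-3.21, y=10.19: 12.5 mi
D x=-8.17, y=8.47: 14.0 mi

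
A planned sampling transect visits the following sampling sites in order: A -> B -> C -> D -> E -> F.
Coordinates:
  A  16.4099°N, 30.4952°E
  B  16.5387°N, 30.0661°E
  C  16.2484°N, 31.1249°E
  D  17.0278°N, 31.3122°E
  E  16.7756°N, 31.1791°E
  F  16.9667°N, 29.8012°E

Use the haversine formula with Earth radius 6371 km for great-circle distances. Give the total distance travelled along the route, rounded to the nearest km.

434 km

Leg distances:
A→B: 47.9 km  (cumulative 47.9 km)
B→C: 117.5 km  (cumulative 165.4 km)
C→D: 88.9 km  (cumulative 254.3 km)
D→E: 31.4 km  (cumulative 285.8 km)
E→F: 148.2 km  (cumulative 433.9 km)
Total route length ≈ 434 km.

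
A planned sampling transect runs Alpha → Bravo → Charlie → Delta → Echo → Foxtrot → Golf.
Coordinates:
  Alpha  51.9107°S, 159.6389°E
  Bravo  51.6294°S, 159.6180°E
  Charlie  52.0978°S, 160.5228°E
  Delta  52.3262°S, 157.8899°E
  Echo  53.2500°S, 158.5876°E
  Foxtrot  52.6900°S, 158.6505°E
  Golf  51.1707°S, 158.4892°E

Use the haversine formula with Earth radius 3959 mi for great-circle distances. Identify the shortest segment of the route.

Alpha–Bravo

Leg distances:
Alpha→Bravo: 19.5 mi
Bravo→Charlie: 50.4 mi
Charlie→Delta: 112.6 mi
Delta→Echo: 70.2 mi
Echo→Foxtrot: 38.8 mi
Foxtrot→Golf: 105.2 mi
The shortest leg is Alpha–Bravo at 19.5 mi.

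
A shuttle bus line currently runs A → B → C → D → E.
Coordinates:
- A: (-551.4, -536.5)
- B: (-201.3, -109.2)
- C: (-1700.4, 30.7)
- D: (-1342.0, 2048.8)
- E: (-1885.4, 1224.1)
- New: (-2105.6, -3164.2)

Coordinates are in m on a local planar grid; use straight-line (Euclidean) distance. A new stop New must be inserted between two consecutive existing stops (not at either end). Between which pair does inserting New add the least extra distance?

Added distance for inserting New between each consecutive pair:
A–B: 6100.4 m
B–C: 5314.8 m
C–D: 6439.4 m
D–E: 8674.8 m
Smallest added distance is 5314.8 m, inserting between B and C.

between B and C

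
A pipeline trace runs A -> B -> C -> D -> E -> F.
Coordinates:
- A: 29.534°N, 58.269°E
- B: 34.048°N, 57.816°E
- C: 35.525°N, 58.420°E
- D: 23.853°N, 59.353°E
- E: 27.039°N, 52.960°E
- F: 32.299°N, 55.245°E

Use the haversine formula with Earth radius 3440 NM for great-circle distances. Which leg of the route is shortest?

Leg distances:
A→B: 272.0 NM
B→C: 93.5 NM
C→D: 702.5 NM
D→E: 395.8 NM
E→F: 337.5 NM
The shortest leg is B–C at 93.5 NM.

B–C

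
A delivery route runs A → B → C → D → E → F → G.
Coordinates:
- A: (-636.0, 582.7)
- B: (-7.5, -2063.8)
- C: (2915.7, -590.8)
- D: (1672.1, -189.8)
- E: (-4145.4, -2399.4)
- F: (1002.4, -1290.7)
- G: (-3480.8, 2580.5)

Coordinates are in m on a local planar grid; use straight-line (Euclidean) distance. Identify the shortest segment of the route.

C–D

Leg distances:
A→B: 2720.1 m
B→C: 3273.4 m
C→D: 1306.7 m
D→E: 6223.0 m
E→F: 5265.8 m
F→G: 5923.3 m
The shortest leg is C–D at 1306.7 m.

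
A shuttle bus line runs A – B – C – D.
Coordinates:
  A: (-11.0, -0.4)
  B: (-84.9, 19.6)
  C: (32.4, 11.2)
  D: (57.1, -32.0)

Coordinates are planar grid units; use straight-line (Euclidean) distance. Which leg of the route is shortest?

C–D

Leg distances:
A→B: 76.6
B→C: 117.6
C→D: 49.8
The shortest leg is C–D at 49.8.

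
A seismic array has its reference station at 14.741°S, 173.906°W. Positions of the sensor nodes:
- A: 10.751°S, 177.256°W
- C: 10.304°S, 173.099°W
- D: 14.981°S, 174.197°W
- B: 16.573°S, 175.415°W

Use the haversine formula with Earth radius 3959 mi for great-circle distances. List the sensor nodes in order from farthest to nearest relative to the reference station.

Computing each great-circle distance from 14.741°S, 173.906°W:
A 10.751°S, 177.256°W: 356.3 mi
C 10.304°S, 173.099°W: 311.4 mi
B 16.573°S, 175.415°W: 161.6 mi
D 14.981°S, 174.197°W: 25.5 mi

A, C, B, D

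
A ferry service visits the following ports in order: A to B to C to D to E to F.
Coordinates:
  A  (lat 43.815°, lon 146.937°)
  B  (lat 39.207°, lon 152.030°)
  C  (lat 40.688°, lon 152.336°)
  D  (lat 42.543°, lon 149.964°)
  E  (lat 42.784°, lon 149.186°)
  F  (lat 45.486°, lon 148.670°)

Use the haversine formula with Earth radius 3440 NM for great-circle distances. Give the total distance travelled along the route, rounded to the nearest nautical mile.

804 NM

Leg distances:
A→B: 359.0 NM  (cumulative 359.0 NM)
B→C: 90.0 NM  (cumulative 449.0 NM)
C→D: 154.1 NM  (cumulative 603.1 NM)
D→E: 37.3 NM  (cumulative 640.3 NM)
E→F: 163.7 NM  (cumulative 804.1 NM)
Total route length ≈ 804 NM.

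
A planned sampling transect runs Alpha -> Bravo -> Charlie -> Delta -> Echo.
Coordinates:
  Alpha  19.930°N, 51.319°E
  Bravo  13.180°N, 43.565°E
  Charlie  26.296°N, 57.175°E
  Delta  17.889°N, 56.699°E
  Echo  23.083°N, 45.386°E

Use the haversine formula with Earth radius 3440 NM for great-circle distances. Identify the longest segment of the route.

Leg distances:
Alpha→Bravo: 602.5 NM
Bravo→Charlie: 1099.0 NM
Charlie→Delta: 505.4 NM
Delta→Echo: 708.2 NM
The longest leg is Bravo–Charlie at 1099.0 NM.

Bravo–Charlie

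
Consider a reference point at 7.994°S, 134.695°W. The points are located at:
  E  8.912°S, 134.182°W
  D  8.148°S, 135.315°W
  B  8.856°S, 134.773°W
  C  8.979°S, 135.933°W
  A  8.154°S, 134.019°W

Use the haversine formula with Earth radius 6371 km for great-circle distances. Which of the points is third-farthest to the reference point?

B

Distance to each, sorted:
C: 174.7 km
E: 116.6 km
B: 96.2 km
A: 76.5 km
D: 70.4 km
The third-farthest is B at 96.2 km.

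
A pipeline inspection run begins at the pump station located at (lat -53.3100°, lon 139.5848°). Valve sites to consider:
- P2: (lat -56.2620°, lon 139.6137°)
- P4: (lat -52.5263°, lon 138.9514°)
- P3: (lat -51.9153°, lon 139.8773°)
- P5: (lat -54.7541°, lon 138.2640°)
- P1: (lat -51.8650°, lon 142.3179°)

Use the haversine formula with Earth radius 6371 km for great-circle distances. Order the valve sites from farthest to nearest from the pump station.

Distances from the pump station:
P2 (lat -56.2620°, lon 139.6137°): 328.3 km
P1 (lat -51.8650°, lon 142.3179°): 244.7 km
P5 (lat -54.7541°, lon 138.2640°): 182.3 km
P3 (lat -51.9153°, lon 139.8773°): 156.3 km
P4 (lat -52.5263°, lon 138.9514°): 96.9 km

P2, P1, P5, P3, P4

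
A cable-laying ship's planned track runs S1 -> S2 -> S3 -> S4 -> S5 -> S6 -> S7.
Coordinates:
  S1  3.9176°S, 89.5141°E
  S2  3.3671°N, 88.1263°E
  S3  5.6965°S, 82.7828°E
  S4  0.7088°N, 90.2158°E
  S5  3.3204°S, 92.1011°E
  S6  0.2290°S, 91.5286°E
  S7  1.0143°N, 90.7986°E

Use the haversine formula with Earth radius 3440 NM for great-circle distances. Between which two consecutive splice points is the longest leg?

S2–S3

Leg distances:
S1→S2: 445.2 NM
S2→S3: 631.5 NM
S3→S4: 588.6 NM
S4→S5: 267.1 NM
S5→S6: 188.8 NM
S6→S7: 86.6 NM
The longest leg is S2–S3 at 631.5 NM.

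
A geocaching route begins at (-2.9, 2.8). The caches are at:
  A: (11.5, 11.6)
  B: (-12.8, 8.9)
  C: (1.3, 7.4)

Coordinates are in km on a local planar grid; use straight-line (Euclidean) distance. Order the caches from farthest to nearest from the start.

A, B, C

Distance from the start at (-2.9, 2.8) to each:
A (11.5, 11.6): 16.9 km
B (-12.8, 8.9): 11.6 km
C (1.3, 7.4): 6.2 km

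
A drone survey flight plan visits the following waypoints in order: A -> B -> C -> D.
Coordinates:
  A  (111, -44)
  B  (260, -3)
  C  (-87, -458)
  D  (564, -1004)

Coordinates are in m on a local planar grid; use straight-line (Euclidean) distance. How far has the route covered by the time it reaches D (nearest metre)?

Leg distances:
A→B: 154.5 m  (cumulative 154.5 m)
B→C: 572.2 m  (cumulative 726.8 m)
C→D: 849.7 m  (cumulative 1576.4 m)
Cumulative distance at D ≈ 1576 m.

1576 m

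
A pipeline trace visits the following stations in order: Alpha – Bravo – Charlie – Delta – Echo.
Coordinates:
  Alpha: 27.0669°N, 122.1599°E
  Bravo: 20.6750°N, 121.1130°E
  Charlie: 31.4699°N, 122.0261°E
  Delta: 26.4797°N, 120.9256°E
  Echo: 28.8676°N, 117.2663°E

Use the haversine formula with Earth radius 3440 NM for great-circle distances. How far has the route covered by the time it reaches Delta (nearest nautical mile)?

Leg distances:
Alpha→Bravo: 388.0 NM  (cumulative 388.0 NM)
Bravo→Charlie: 650.0 NM  (cumulative 1038.0 NM)
Charlie→Delta: 305.1 NM  (cumulative 1343.1 NM)
Cumulative distance at Delta ≈ 1343 NM.

1343 NM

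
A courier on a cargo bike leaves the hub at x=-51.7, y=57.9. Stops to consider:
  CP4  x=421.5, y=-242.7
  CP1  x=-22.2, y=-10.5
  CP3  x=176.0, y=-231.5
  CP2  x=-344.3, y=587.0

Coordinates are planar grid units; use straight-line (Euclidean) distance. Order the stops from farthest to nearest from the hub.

CP2, CP4, CP3, CP1

Computing each straight-line distance from x=-51.7, y=57.9:
CP2 x=-344.3, y=587.0: 604.6
CP4 x=421.5, y=-242.7: 560.6
CP3 x=176.0, y=-231.5: 368.2
CP1 x=-22.2, y=-10.5: 74.5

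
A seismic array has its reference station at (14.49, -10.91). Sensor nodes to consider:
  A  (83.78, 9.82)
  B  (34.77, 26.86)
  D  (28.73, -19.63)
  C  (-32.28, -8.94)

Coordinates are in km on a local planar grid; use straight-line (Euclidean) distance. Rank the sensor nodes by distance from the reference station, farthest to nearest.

A, C, B, D

Distances from the reference station:
A (83.78, 9.82): 72.3 km
C (-32.28, -8.94): 46.8 km
B (34.77, 26.86): 42.9 km
D (28.73, -19.63): 16.7 km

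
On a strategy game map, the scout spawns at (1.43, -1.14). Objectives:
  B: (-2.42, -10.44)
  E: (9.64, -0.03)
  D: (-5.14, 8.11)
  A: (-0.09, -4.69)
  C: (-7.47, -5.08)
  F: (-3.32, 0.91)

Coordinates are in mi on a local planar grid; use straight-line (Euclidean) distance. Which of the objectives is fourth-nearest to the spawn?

Distances from the spawn ((1.43, -1.14)):
A: 3.9 mi
F: 5.2 mi
E: 8.3 mi
C: 9.7 mi
B: 10.1 mi
D: 11.3 mi
The fourth-nearest is C at 9.7 mi.

C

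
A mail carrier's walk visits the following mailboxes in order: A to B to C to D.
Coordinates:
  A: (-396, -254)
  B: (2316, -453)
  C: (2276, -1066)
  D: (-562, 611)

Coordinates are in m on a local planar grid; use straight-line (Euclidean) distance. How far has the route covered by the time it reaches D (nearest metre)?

6630 m

Leg distances:
A→B: 2719.3 m  (cumulative 2719.3 m)
B→C: 614.3 m  (cumulative 3333.6 m)
C→D: 3296.4 m  (cumulative 6630.0 m)
Cumulative distance at D ≈ 6630 m.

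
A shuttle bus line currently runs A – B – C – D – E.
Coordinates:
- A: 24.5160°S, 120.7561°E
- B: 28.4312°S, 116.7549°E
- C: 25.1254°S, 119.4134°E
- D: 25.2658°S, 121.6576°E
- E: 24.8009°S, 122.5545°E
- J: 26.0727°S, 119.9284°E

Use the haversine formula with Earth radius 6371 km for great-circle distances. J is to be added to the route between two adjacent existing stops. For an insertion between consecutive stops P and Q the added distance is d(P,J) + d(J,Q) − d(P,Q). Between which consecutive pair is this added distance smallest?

Added distance for inserting J between each consecutive pair:
A–B: 11.0 km
B–C: 73.7 km
C–D: 86.1 km
D–E: 390.3 km
Smallest added distance is 11.0 km, inserting between A and B.

between A and B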